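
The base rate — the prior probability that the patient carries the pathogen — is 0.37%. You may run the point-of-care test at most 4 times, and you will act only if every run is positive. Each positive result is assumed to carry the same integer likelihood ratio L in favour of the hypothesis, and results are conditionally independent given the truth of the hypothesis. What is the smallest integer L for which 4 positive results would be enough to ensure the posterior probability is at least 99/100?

13

Prior odds = 0.0037/0.9963 = 37/9963.
Target odds = 0.99/0.01 = 99.
Need L⁴ ≥ 99 ÷ (37/9963) = 986337/37.
12⁴ = 20736 < 986337/37 ≤ 28561 = 13⁴, so L = 13.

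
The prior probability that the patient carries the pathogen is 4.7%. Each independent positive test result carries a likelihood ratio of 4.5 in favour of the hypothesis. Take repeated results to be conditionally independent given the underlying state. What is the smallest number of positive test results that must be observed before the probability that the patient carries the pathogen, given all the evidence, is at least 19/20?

4

Prior odds = 0.047/0.953 = 47/953.
Likelihood ratio per positive test result = 4.5.
Target odds: 0.95 ÷ 0.05 = 19.
Require 4.5ⁿ ≥ 19 ÷ (47/953) = 18107/47.
4.5³ = 91.125 falls short of 18107/47 but 4.5⁴ = 410.0625 reaches it, so n = 4.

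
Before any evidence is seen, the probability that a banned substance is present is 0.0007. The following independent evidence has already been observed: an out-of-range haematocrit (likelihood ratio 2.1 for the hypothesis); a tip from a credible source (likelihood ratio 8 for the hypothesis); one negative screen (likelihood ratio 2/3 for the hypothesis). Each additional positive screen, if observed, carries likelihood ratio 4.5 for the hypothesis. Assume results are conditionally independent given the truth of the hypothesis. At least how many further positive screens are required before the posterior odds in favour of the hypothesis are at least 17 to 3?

5

Prior odds = 0.0007/0.9993 = 7/9993.
Combined Bayes factor of the evidence already in hand = 2.1 × 8 × (2/3) = 11.2.
Odds after that evidence = (7/9993) × 11.2 = 392/49965.
Target odds = 17/3.
Need 4.5ⁿ ≥ 17/3 ÷ (392/49965) = 283135/392.
4.5⁴ = 410.0625 falls short of 283135/392 but 4.5⁵ = 1845.28125 reaches it, so n = 5.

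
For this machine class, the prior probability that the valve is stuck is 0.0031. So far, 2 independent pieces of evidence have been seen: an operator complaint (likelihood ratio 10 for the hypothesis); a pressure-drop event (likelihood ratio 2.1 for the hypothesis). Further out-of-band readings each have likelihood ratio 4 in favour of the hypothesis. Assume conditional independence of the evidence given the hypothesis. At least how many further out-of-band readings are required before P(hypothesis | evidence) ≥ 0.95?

Prior odds = 0.0031/0.9969 = 31/9969.
Combined Bayes factor of the evidence already in hand = 10 × 2.1 = 21.
Odds after that evidence = (31/9969) × 21 = 217/3323.
Target odds = 0.95/0.05 = 19.
Need 4ⁿ ≥ 19 ÷ (217/3323) = 63137/217.
4⁴ = 256 falls short of 63137/217 but 4⁵ = 1024 reaches it, so n = 5.

5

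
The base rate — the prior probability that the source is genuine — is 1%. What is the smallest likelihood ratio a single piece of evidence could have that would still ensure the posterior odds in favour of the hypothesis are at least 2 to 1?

Prior odds = 0.01/0.99 = 1/99.
Target odds = 2.
Required Bayes factor = 2 ÷ (1/99) = 198.

198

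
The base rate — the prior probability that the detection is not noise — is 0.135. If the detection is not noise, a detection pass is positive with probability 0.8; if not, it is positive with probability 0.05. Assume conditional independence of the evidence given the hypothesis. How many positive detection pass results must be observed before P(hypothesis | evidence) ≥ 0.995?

3

Prior odds: 0.135 ÷ 0.865 = 27/173.
Likelihood ratio of a positive = 0.8/0.05 = 16.
Target posterior odds = 0.995/0.005 = 199.
Require 16ⁿ ≥ 199 ÷ (27/173) = 34427/27.
16² = 256 falls short of 34427/27 but 16³ = 4096 reaches it, so n = 3.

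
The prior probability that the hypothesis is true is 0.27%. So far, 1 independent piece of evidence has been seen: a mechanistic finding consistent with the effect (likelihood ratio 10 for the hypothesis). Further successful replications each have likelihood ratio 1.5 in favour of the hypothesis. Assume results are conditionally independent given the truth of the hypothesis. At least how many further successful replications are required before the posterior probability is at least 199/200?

Prior odds = 0.0027/0.9973 = 27/9973.
Bayes factor of the evidence already in hand = 10.
Odds after that evidence = (27/9973) × 10 = 270/9973.
Target odds = 0.995/0.005 = 199.
Need 1.5ⁿ ≥ 199 ÷ (270/9973) = 1984627/270.
1.5²¹ ≈4987.89 falls short of 1984627/270 but 1.5²² ≈7481.83 reaches it, so n = 22.

22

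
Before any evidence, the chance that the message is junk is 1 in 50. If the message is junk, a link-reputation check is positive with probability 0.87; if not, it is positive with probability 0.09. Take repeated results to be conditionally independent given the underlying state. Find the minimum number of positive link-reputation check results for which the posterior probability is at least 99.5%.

5

Prior odds: 0.02 ÷ 0.98 = 1/49.
Likelihood ratio of a positive = 0.87/0.09 = 29/3.
Target odds: 0.995 ÷ 0.005 = 199.
Need (1/49) × (29/3)ⁿ ≥ 199, i.e. (29/3)ⁿ ≥ 9751.
(29/3)⁴ = 707281/81 falls short of 9751 but (29/3)⁵ = 20511149/243 reaches it, so n = 5.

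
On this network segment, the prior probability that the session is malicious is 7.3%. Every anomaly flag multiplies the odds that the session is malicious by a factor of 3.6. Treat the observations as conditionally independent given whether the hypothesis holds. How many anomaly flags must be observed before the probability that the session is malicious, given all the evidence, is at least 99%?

Prior odds = 0.073/0.927 = 73/927.
Likelihood ratio per anomaly flag = 3.6.
Target posterior odds = 0.99/0.01 = 99.
Need (73/927) × 3.6ⁿ ≥ 99, i.e. 3.6ⁿ ≥ 91773/73.
3.6⁵ = 604.66176 falls short of 91773/73 but 3.6⁶ = 34012224/15625 reaches it, so n = 6.

6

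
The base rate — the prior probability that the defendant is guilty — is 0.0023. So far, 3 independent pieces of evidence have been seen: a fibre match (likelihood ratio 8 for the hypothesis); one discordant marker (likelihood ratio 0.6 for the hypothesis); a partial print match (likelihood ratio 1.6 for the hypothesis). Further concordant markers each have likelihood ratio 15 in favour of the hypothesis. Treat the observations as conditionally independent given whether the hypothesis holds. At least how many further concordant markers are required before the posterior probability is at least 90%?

3

Prior odds = 0.0023/0.9977 = 23/9977.
Combined Bayes factor of the evidence already in hand = 8 × 0.6 × 1.6 = 7.68.
Odds after that evidence = (23/9977) × 7.68 = 4416/249425.
Target odds = 0.9/0.1 = 9.
Need 15ⁿ ≥ 9 ÷ (4416/249425) = 748275/1472.
15² = 225 falls short of 748275/1472 but 15³ = 3375 reaches it, so n = 3.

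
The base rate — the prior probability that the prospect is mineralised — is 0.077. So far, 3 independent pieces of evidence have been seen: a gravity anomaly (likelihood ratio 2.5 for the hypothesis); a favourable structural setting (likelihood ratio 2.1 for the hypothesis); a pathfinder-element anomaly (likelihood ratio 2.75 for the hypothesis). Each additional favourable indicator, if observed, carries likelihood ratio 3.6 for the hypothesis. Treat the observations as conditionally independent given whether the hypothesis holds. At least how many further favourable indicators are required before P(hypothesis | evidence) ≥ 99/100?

Prior odds = 0.077/0.923 = 77/923.
Combined Bayes factor of the evidence already in hand = 2.5 × 2.1 × 2.75 = 14.4375.
Odds after that evidence = (77/923) × 14.4375 = 17787/14768.
Target odds = 0.99/0.01 = 99.
Need 3.6ⁿ ≥ 99 ÷ (17787/14768) = 44304/539.
3.6³ = 46.656 falls short of 44304/539 but 3.6⁴ = 167.9616 reaches it, so n = 4.

4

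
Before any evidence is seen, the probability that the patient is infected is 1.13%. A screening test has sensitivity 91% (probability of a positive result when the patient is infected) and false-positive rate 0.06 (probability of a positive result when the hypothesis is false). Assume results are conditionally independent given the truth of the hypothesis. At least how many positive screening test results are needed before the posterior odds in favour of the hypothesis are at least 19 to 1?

Prior odds: 0.0113 ÷ 0.9887 = 113/9887.
Likelihood ratio of a positive result = 0.91/0.06 = 91/6.
Target odds = 19.
Need (113/9887) × (91/6)ⁿ ≥ 19, i.e. (91/6)ⁿ ≥ 187853/113.
(91/6)² = 8281/36 falls short of 187853/113 but (91/6)³ = 753571/216 reaches it, so n = 3.

3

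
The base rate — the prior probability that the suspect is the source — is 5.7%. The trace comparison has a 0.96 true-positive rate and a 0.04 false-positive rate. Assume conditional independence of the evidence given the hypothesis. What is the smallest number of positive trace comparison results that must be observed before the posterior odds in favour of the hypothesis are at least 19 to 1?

2

Prior odds = 0.057/0.943 = 57/943.
Likelihood ratio of a positive result = 0.96/0.04 = 24.
Target odds = 19.
Require 24ⁿ ≥ 19 ÷ (57/943) = 943/3.
24¹ = 24 falls short of 943/3 but 24² = 576 reaches it, so n = 2.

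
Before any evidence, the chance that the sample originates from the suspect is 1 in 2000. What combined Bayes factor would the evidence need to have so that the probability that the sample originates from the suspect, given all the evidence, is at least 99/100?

197901

Prior odds = 0.0005/0.9995 = 1/1999.
Target odds = 0.99/0.01 = 99.
Required Bayes factor = 99 ÷ (1/1999) = 197901.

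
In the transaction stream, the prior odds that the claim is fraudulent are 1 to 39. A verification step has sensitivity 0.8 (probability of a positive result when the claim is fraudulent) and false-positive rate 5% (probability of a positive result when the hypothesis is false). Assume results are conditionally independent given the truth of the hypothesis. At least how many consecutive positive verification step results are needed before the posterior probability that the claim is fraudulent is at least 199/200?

Prior odds = 1/39.
Likelihood ratio of a positive result = 0.8/0.05 = 16.
Target odds: 0.995 ÷ 0.005 = 199.
Need (1/39) × 16ⁿ ≥ 199, i.e. 16ⁿ ≥ 7761.
16³ = 4096 falls short of 7761 but 16⁴ = 65536 reaches it, so n = 4.

4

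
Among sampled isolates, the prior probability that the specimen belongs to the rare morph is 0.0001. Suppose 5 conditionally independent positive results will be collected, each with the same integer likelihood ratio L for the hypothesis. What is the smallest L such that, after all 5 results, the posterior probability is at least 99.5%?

19

Prior odds = 0.0001/0.9999 = 1/9999.
Target odds = 0.995/0.005 = 199.
Need L⁵ ≥ 199 ÷ (1/9999) = 1989801.
18⁵ = 1889568 < 1989801 ≤ 2476099 = 19⁵, so L = 19.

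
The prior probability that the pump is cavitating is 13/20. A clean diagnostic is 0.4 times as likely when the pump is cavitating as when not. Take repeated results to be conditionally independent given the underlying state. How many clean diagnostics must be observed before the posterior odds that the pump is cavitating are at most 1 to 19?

Prior odds: 0.65 ÷ 0.35 = 13/7.
Likelihood ratio per clean diagnostic = 0.4.
Target odds = 1/19.
Require 0.4ⁿ ≤ 1/19 ÷ (13/7) = 7/247.
0.4³ = 0.064 is still above 7/247 but 0.4⁴ = 0.0256 is at or below it, so n = 4.

4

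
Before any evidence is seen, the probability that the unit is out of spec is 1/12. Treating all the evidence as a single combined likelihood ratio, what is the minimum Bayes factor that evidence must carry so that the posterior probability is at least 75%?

Prior odds = (1/12)/(11/12) = 1/11.
Target odds = 0.75/0.25 = 3.
Required Bayes factor = 3 ÷ (1/11) = 33.

33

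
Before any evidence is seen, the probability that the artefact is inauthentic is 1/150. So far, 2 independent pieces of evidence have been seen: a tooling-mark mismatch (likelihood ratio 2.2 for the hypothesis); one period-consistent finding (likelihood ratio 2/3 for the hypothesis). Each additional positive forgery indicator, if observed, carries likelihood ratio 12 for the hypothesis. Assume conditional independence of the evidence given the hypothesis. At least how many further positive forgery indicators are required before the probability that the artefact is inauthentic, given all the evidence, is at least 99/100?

4

Prior odds = (1/150)/(149/150) = 1/149.
Combined Bayes factor of the evidence already in hand = 2.2 × (2/3) = 22/15.
Odds after that evidence = (1/149) × 22/15 = 22/2235.
Target odds = 0.99/0.01 = 99.
Need 12ⁿ ≥ 99 ÷ (22/2235) = 10057.5.
12³ = 1728 falls short of 10057.5 but 12⁴ = 20736 reaches it, so n = 4.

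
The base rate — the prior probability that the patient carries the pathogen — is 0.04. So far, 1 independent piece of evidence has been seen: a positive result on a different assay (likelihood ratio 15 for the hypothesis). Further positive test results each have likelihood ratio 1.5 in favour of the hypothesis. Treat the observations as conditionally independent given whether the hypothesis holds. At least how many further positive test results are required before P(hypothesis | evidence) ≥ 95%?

Prior odds = 0.04/0.96 = 1/24.
Bayes factor of the evidence already in hand = 15.
Odds after that evidence = (1/24) × 15 = 0.625.
Target odds = 0.95/0.05 = 19.
Need 1.5ⁿ ≥ 19 ÷ 0.625 = 30.4.
1.5⁸ = 25.62890625 falls short of 30.4 but 1.5⁹ = 19683/512 reaches it, so n = 9.

9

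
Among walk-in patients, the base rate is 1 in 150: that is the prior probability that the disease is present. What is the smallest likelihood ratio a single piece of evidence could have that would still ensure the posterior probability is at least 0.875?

Prior odds = (1/150)/(149/150) = 1/149.
Target odds = 0.875/0.125 = 7.
Required Bayes factor = 7 ÷ (1/149) = 1043.

1043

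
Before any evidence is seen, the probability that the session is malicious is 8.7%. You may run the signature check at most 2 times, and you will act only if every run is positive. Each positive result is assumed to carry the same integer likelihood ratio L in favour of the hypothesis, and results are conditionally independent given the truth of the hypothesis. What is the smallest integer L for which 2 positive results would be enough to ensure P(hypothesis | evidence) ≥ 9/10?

Prior odds = 0.087/0.913 = 87/913.
Target odds = 0.9/0.1 = 9.
Need L² ≥ 9 ÷ (87/913) = 2739/29.
9² = 81 < 2739/29 ≤ 100 = 10², so L = 10.

10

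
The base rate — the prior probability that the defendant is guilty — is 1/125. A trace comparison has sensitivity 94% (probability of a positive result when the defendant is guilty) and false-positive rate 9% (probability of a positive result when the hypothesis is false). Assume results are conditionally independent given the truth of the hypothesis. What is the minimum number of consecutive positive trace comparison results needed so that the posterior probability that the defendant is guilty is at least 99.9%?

5

Prior odds = 0.008/0.992 = 1/124.
Likelihood ratio of a positive result = 0.94/0.09 = 94/9.
Target posterior odds = 0.999/0.001 = 999.
Need (1/124) × (94/9)ⁿ ≥ 999, i.e. (94/9)ⁿ ≥ 123876.
(94/9)⁴ = 78074896/6561 falls short of 123876 but (94/9)⁵ ≈124287 reaches it, so n = 5.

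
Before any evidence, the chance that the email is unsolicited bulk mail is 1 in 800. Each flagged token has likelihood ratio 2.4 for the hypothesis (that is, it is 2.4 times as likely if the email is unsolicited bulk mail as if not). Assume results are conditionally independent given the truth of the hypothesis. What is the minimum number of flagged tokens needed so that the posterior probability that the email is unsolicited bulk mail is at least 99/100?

13

Prior odds = 0.00125/0.99875 = 1/799.
Likelihood ratio per flagged token = 2.4.
Target posterior odds = 0.99/0.01 = 99.
Need (1/799) × 2.4ⁿ ≥ 99, i.e. 2.4ⁿ ≥ 79101.
2.4¹² ≈36520.3 falls short of 79101 but 2.4¹³ ≈87648.8 reaches it, so n = 13.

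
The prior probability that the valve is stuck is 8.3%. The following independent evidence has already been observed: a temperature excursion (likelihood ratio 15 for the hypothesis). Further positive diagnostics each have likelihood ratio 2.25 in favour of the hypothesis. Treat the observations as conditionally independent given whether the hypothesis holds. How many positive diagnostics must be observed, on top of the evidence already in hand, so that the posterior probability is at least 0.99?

6

Prior odds = 0.083/0.917 = 83/917.
Bayes factor of the evidence already in hand = 15.
Odds after that evidence = (83/917) × 15 = 1245/917.
Target odds = 0.99/0.01 = 99.
Need 2.25ⁿ ≥ 99 ÷ (1245/917) = 30261/415.
2.25⁵ = 59049/1024 falls short of 30261/415 but 2.25⁶ = 531441/4096 reaches it, so n = 6.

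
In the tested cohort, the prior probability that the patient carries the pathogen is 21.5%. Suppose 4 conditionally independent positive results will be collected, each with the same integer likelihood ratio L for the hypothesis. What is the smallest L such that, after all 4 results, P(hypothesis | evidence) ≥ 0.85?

3

Prior odds = 0.215/0.785 = 43/157.
Target odds = 0.85/0.15 = 17/3.
Need L⁴ ≥ 17/3 ÷ (43/157) = 2669/129.
2⁴ = 16 < 2669/129 ≤ 81 = 3⁴, so L = 3.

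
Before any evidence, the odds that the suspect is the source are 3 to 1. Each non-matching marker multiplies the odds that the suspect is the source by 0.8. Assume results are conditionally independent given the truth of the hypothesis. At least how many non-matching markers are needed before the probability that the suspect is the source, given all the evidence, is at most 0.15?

13

Prior odds = 3.
Likelihood ratio per non-matching marker = 0.8.
Target posterior odds = 0.15/0.85 = 3/17.
Require 0.8ⁿ ≤ 3/17 ÷ 3 = 1/17.
0.8¹² = 16777216/244140625 is still above 1/17 but 0.8¹³ ≈0.0549756 is at or below it, so n = 13.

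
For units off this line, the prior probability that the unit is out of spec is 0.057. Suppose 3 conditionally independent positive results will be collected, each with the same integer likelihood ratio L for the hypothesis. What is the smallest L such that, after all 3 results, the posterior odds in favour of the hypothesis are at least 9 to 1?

Prior odds = 0.057/0.943 = 57/943.
Target odds = 9.
Need L³ ≥ 9 ÷ (57/943) = 2829/19.
5³ = 125 < 2829/19 ≤ 216 = 6³, so L = 6.

6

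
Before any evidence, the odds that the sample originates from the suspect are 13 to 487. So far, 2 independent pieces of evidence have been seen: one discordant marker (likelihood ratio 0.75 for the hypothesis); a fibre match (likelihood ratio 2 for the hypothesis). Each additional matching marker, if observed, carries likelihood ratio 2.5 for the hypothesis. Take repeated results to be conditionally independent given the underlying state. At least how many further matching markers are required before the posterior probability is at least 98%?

8

Prior odds = 13/487.
Combined Bayes factor of the evidence already in hand = 0.75 × 2 = 1.5.
Odds after that evidence = (13/487) × 1.5 = 39/974.
Target odds = 0.98/0.02 = 49.
Need 2.5ⁿ ≥ 49 ÷ (39/974) = 47726/39.
2.5⁷ = 610.3515625 falls short of 47726/39 but 2.5⁸ = 390625/256 reaches it, so n = 8.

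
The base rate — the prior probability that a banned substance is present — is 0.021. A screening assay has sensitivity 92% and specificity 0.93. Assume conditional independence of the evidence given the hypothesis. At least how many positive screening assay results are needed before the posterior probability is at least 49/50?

4

Prior odds: 0.021 ÷ 0.979 = 21/979.
False-positive rate = 1 − 0.93 = 0.07; likelihood ratio of a positive = 0.92/0.07 = 92/7.
Target odds: 0.98 ÷ 0.02 = 49.
Need (21/979) × (92/7)ⁿ ≥ 49, i.e. (92/7)ⁿ ≥ 6853/3.
(92/7)³ = 778688/343 falls short of 6853/3 but (92/7)⁴ = 71639296/2401 reaches it, so n = 4.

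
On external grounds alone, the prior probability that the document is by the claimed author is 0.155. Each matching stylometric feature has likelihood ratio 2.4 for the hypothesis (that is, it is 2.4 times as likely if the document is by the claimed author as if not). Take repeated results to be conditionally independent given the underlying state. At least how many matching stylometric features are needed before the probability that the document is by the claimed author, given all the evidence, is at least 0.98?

Prior odds: 0.155 ÷ 0.845 = 31/169.
Likelihood ratio per matching stylometric feature = 2.4.
Target posterior odds = 0.98/0.02 = 49.
Need (31/169) × 2.4ⁿ ≥ 49, i.e. 2.4ⁿ ≥ 8281/31.
2.4⁶ = 2985984/15625 falls short of 8281/31 but 2.4⁷ = 35831808/78125 reaches it, so n = 7.

7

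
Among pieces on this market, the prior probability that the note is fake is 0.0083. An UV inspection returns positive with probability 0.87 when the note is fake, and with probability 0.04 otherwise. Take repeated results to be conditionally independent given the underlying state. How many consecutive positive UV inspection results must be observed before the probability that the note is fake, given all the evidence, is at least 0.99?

Prior odds: 0.0083 ÷ 0.9917 = 83/9917.
Likelihood ratio of a positive result = 0.87/0.04 = 21.75.
Target odds: 0.99 ÷ 0.01 = 99.
Need (83/9917) × 21.75ⁿ ≥ 99, i.e. 21.75ⁿ ≥ 981783/83.
21.75³ = 658503/64 falls short of 981783/83 but 21.75⁴ = 57289761/256 reaches it, so n = 4.

4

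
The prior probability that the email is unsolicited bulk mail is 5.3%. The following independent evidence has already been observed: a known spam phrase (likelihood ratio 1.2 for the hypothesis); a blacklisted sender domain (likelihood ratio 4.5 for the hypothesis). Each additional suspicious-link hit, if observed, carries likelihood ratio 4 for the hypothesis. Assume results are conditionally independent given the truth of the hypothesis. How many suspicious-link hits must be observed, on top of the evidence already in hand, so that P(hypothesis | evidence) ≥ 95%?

Prior odds = 0.053/0.947 = 53/947.
Combined Bayes factor of the evidence already in hand = 1.2 × 4.5 = 5.4.
Odds after that evidence = (53/947) × 5.4 = 1431/4735.
Target odds = 0.95/0.05 = 19.
Need 4ⁿ ≥ 19 ÷ (1431/4735) = 89965/1431.
4² = 16 falls short of 89965/1431 but 4³ = 64 reaches it, so n = 3.

3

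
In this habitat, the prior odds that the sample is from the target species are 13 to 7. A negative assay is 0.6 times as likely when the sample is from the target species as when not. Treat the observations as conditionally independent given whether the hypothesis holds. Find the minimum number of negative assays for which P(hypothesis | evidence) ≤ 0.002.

Prior odds = 13/7.
Likelihood ratio per negative assay = 0.6.
Target odds: 0.002 ÷ 0.998 = 1/499.
Need (13/7) × 0.6ⁿ ≤ 1/499, i.e. 0.6ⁿ ≤ 7/6487.
0.6¹³ ≈0.00130607 is still above 7/6487 but 0.6¹⁴ ≈0.000783642 is at or below it, so n = 14.

14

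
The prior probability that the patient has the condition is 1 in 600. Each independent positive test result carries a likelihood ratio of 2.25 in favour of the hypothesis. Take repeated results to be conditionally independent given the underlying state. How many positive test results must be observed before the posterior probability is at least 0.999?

Prior odds: (1/600) ÷ (599/600) = 1/599.
Likelihood ratio per positive test result = 2.25.
Target posterior odds = 0.999/0.001 = 999.
Require 2.25ⁿ ≥ 999 ÷ (1/599) = 598401.
2.25¹⁶ ≈431440 falls short of 598401 but 2.25¹⁷ ≈970740 reaches it, so n = 17.

17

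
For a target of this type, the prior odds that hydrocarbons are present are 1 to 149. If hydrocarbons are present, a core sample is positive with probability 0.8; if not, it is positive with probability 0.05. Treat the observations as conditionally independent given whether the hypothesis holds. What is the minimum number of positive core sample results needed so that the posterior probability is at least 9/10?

3

Prior odds = 1/149.
Likelihood ratio of a positive = 0.8/0.05 = 16.
Target posterior odds = 0.9/0.1 = 9.
Require 16ⁿ ≥ 9 ÷ (1/149) = 1341.
16² = 256 falls short of 1341 but 16³ = 4096 reaches it, so n = 3.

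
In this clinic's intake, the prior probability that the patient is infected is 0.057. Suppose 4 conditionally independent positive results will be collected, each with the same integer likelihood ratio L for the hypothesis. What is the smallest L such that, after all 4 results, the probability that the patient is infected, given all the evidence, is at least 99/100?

Prior odds = 0.057/0.943 = 57/943.
Target odds = 0.99/0.01 = 99.
Need L⁴ ≥ 99 ÷ (57/943) = 31119/19.
6⁴ = 1296 < 31119/19 ≤ 2401 = 7⁴, so L = 7.

7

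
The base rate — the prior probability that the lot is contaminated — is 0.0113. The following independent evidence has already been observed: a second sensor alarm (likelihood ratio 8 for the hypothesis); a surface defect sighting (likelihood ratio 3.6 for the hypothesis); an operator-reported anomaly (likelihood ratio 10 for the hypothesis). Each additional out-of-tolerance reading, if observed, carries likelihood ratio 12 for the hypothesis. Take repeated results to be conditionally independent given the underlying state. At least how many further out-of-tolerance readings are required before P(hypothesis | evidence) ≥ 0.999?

Prior odds = 0.0113/0.9887 = 113/9887.
Combined Bayes factor of the evidence already in hand = 8 × 3.6 × 10 = 288.
Odds after that evidence = (113/9887) × 288 = 32544/9887.
Target odds = 0.999/0.001 = 999.
Need 12ⁿ ≥ 999 ÷ (32544/9887) = 1097457/3616.
12² = 144 falls short of 1097457/3616 but 12³ = 1728 reaches it, so n = 3.

3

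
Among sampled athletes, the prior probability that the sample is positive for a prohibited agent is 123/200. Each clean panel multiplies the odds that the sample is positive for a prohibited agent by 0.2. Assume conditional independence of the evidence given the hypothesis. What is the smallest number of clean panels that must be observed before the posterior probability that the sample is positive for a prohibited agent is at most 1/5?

Prior odds = 0.615/0.385 = 123/77.
Likelihood ratio per clean panel = 0.2.
Target odds: 0.2 ÷ 0.8 = 0.25.
Need (123/77) × 0.2ⁿ ≤ 0.25, i.e. 0.2ⁿ ≤ 77/492.
0.2¹ = 0.2 is still above 77/492 but 0.2² = 0.04 is at or below it, so n = 2.

2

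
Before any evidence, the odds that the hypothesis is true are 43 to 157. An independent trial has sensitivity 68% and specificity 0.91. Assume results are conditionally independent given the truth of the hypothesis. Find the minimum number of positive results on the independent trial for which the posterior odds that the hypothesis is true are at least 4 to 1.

2

Prior odds = 43/157.
False-positive rate = 1 − 0.91 = 0.09; likelihood ratio of a positive = 0.68/0.09 = 68/9.
Target odds = 4.
Require (68/9)ⁿ ≥ 4 ÷ (43/157) = 628/43.
(68/9)¹ = 68/9 falls short of 628/43 but (68/9)² = 4624/81 reaches it, so n = 2.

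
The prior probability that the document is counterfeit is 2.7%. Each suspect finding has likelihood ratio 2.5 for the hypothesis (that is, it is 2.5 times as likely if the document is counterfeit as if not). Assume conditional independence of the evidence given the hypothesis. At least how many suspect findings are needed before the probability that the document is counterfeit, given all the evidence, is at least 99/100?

9

Prior odds = 0.027/0.973 = 27/973.
Likelihood ratio per suspect finding = 2.5.
Target odds: 0.99 ÷ 0.01 = 99.
Require 2.5ⁿ ≥ 99 ÷ (27/973) = 10703/3.
2.5⁸ = 390625/256 falls short of 10703/3 but 2.5⁹ = 1953125/512 reaches it, so n = 9.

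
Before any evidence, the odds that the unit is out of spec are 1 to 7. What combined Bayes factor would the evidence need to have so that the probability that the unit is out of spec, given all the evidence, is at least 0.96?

Prior odds = 1/7.
Target odds = 0.96/0.04 = 24.
Required Bayes factor = 24 ÷ (1/7) = 168.

168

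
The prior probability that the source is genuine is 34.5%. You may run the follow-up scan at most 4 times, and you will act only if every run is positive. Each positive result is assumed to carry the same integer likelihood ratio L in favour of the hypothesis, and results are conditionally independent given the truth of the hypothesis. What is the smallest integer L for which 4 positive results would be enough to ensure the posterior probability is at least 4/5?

Prior odds = 0.345/0.655 = 69/131.
Target odds = 0.8/0.2 = 4.
Need L⁴ ≥ 4 ÷ (69/131) = 524/69.
1⁴ = 1 < 524/69 ≤ 16 = 2⁴, so L = 2.

2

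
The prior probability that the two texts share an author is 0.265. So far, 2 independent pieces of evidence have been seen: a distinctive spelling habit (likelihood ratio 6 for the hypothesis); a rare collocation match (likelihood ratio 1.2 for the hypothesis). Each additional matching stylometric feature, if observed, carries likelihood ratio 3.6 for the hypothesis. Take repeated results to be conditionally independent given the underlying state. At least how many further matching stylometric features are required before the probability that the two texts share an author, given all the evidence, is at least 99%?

3

Prior odds = 0.265/0.735 = 53/147.
Combined Bayes factor of the evidence already in hand = 6 × 1.2 = 7.2.
Odds after that evidence = (53/147) × 7.2 = 636/245.
Target odds = 0.99/0.01 = 99.
Need 3.6ⁿ ≥ 99 ÷ (636/245) = 8085/212.
3.6² = 12.96 falls short of 8085/212 but 3.6³ = 46.656 reaches it, so n = 3.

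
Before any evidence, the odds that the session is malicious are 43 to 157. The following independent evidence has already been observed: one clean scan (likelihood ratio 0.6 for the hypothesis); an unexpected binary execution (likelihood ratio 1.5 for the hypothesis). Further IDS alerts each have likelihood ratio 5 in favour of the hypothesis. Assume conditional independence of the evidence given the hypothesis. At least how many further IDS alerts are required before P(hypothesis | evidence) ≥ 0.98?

4

Prior odds = 43/157.
Combined Bayes factor of the evidence already in hand = 0.6 × 1.5 = 0.9.
Odds after that evidence = (43/157) × 0.9 = 387/1570.
Target odds = 0.98/0.02 = 49.
Need 5ⁿ ≥ 49 ÷ (387/1570) = 76930/387.
5³ = 125 falls short of 76930/387 but 5⁴ = 625 reaches it, so n = 4.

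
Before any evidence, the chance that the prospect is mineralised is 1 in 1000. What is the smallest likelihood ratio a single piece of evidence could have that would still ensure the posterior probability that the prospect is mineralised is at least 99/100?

Prior odds = 0.001/0.999 = 1/999.
Target odds = 0.99/0.01 = 99.
Required Bayes factor = 99 ÷ (1/999) = 98901.

98901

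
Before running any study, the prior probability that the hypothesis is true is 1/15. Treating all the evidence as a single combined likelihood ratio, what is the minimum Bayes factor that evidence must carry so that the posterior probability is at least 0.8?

Prior odds = (1/15)/(14/15) = 1/14.
Target odds = 0.8/0.2 = 4.
Required Bayes factor = 4 ÷ (1/14) = 56.

56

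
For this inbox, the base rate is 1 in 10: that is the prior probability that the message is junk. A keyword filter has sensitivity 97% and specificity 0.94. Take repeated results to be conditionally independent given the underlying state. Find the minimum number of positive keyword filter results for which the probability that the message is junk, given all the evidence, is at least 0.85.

2

Prior odds: 0.1 ÷ 0.9 = 1/9.
False-positive rate = 1 − 0.94 = 0.06; likelihood ratio of a positive = 0.97/0.06 = 97/6.
Target odds: 0.85 ÷ 0.15 = 17/3.
Require (97/6)ⁿ ≥ 17/3 ÷ (1/9) = 51.
(97/6)¹ = 97/6 falls short of 51 but (97/6)² = 9409/36 reaches it, so n = 2.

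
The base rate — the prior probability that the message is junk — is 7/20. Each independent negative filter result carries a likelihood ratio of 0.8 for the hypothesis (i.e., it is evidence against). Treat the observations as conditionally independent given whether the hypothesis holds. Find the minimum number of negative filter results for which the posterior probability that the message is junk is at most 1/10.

Prior odds: 0.35 ÷ 0.65 = 7/13.
Likelihood ratio per negative filter result = 0.8.
Target posterior odds = 0.1/0.9 = 1/9.
Require 0.8ⁿ ≤ 1/9 ÷ (7/13) = 13/63.
0.8⁷ = 16384/78125 is still above 13/63 but 0.8⁸ = 65536/390625 is at or below it, so n = 8.

8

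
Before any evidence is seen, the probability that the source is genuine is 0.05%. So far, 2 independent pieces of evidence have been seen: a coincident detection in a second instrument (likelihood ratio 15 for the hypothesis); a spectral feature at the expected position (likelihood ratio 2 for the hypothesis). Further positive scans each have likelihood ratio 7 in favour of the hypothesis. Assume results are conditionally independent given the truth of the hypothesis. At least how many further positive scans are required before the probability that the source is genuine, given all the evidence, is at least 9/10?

Prior odds = 0.0005/0.9995 = 1/1999.
Combined Bayes factor of the evidence already in hand = 15 × 2 = 30.
Odds after that evidence = (1/1999) × 30 = 30/1999.
Target odds = 0.9/0.1 = 9.
Need 7ⁿ ≥ 9 ÷ (30/1999) = 599.7.
7³ = 343 falls short of 599.7 but 7⁴ = 2401 reaches it, so n = 4.

4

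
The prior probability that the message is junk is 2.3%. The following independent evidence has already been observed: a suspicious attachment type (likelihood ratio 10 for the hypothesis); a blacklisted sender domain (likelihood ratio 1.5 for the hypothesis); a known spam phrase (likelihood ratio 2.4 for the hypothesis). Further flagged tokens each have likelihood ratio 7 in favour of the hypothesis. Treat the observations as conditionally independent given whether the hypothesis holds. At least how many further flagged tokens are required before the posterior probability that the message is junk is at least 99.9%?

Prior odds = 0.023/0.977 = 23/977.
Combined Bayes factor of the evidence already in hand = 10 × 1.5 × 2.4 = 36.
Odds after that evidence = (23/977) × 36 = 828/977.
Target odds = 0.999/0.001 = 999.
Need 7ⁿ ≥ 999 ÷ (828/977) = 108447/92.
7³ = 343 falls short of 108447/92 but 7⁴ = 2401 reaches it, so n = 4.

4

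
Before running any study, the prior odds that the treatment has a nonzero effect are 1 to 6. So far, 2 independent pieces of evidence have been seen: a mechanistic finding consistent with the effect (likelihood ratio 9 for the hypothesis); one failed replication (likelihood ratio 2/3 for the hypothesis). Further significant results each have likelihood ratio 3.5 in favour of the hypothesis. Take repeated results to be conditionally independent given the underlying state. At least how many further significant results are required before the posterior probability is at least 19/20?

Prior odds = 1/6.
Combined Bayes factor of the evidence already in hand = 9 × (2/3) = 6.
Odds after that evidence = (1/6) × 6 = 1.
Target odds = 0.95/0.05 = 19.
Need 3.5ⁿ ≥ 19 ÷ 1 = 19.
3.5² = 12.25 falls short of 19 but 3.5³ = 42.875 reaches it, so n = 3.

3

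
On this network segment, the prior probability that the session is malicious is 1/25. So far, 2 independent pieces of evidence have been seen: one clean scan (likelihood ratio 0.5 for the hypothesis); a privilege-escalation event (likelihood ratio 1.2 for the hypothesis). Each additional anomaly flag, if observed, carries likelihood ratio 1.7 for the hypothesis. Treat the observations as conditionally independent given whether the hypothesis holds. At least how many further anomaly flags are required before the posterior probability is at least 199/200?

Prior odds = 0.04/0.96 = 1/24.
Combined Bayes factor of the evidence already in hand = 0.5 × 1.2 = 0.6.
Odds after that evidence = (1/24) × 0.6 = 0.025.
Target odds = 0.995/0.005 = 199.
Need 1.7ⁿ ≥ 199 ÷ 0.025 = 7960.
1.7¹⁶ ≈4866.12 falls short of 7960 but 1.7¹⁷ ≈8272.4 reaches it, so n = 17.

17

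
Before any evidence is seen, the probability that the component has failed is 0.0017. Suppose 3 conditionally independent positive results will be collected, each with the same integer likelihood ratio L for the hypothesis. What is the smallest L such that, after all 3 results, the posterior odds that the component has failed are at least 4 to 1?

Prior odds = 0.0017/0.9983 = 17/9983.
Target odds = 4.
Need L³ ≥ 4 ÷ (17/9983) = 39932/17.
13³ = 2197 < 39932/17 ≤ 2744 = 14³, so L = 14.

14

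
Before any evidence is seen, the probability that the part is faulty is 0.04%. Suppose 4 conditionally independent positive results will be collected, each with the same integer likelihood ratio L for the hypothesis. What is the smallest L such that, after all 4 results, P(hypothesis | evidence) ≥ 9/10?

Prior odds = 0.0004/0.9996 = 1/2499.
Target odds = 0.9/0.1 = 9.
Need L⁴ ≥ 9 ÷ (1/2499) = 22491.
12⁴ = 20736 < 22491 ≤ 28561 = 13⁴, so L = 13.

13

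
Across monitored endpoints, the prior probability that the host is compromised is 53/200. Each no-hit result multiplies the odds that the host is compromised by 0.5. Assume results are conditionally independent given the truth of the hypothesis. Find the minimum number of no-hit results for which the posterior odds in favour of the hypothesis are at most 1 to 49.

5

Prior odds: 0.265 ÷ 0.735 = 53/147.
Likelihood ratio per no-hit result = 0.5.
Target odds = 1/49.
Require 0.5ⁿ ≤ 1/49 ÷ (53/147) = 3/53.
0.5⁴ = 0.0625 is still above 3/53 but 0.5⁵ = 0.03125 is at or below it, so n = 5.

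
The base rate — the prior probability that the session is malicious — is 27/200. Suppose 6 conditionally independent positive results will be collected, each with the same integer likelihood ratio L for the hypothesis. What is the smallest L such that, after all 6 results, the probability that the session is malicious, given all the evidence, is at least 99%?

Prior odds = 0.135/0.865 = 27/173.
Target odds = 0.99/0.01 = 99.
Need L⁶ ≥ 99 ÷ (27/173) = 1903/3.
2⁶ = 64 < 1903/3 ≤ 729 = 3⁶, so L = 3.

3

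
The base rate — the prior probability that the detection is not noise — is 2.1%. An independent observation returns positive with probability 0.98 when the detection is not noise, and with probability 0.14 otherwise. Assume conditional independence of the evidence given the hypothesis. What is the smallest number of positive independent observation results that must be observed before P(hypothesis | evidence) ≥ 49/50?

Prior odds = 0.021/0.979 = 21/979.
Likelihood ratio of a positive result = 0.98/0.14 = 7.
Target posterior odds = 0.98/0.02 = 49.
Need (21/979) × 7ⁿ ≥ 49, i.e. 7ⁿ ≥ 6853/3.
7³ = 343 falls short of 6853/3 but 7⁴ = 2401 reaches it, so n = 4.

4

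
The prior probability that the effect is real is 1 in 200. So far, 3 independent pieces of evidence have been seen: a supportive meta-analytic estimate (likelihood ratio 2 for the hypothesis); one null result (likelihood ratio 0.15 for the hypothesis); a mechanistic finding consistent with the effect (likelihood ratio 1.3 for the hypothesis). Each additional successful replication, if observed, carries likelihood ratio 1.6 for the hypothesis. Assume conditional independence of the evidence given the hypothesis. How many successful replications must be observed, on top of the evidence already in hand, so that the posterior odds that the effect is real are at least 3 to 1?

Prior odds = 0.005/0.995 = 1/199.
Combined Bayes factor of the evidence already in hand = 2 × 0.15 × 1.3 = 0.39.
Odds after that evidence = (1/199) × 0.39 = 39/19900.
Target odds = 3.
Need 1.6ⁿ ≥ 3 ÷ (39/19900) = 19900/13.
1.6¹⁵ ≈1152.92 falls short of 19900/13 but 1.6¹⁶ ≈1844.67 reaches it, so n = 16.

16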